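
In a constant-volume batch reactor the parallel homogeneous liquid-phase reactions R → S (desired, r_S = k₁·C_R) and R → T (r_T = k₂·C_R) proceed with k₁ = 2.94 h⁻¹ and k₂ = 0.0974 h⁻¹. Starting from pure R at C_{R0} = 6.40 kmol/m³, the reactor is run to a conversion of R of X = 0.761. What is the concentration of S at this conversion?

C_R = C_{R0}(1−X) = 1.530 kmol/m³.
Both paths are first order in R, so the instantaneous fraction to S is constant: dC_S/d(−C_R) = k₁/(k₁+k₂) = 0.9679.
C_S = 0.9679·(C_{R0}−C_R) = 0.9679×4.870 = 4.71 kmol/m³.

4.71 kmol/m³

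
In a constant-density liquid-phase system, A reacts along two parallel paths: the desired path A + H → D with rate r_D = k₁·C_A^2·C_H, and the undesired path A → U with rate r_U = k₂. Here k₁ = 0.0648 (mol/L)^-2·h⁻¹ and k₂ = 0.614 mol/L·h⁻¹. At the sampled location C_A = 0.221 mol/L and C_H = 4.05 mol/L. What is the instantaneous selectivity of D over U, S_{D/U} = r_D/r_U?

S_{D/U} = r_D/r_U = (k₁·C_A^2·C_H)/(k₂) = (k₁/k₂)·C_A^2·C_H.
= (0.0648×0.2210^2×4.050) / (0.614) = 0.01282/0.6140 = 0.0209.
Since the desired path is higher order in A, keeping C_A high (PFR or concentrated feed) favours D.

0.0209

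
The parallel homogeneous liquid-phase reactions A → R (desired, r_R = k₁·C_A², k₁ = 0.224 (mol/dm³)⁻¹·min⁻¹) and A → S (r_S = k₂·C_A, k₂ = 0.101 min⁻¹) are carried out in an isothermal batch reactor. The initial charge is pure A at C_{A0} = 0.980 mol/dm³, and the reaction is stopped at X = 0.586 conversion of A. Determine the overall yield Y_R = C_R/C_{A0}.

0.350

C_A = C_{A0}(1−X) = 0.4057 mol/dm³.
Along a PFR/batch, dC_S/dC_A = −r_S/(r_R+r_S) = −k₂/(k₂+k₁·C_A).
Integrating from C_{A0} to C_A: C_S = (0.101/0.224)·ln[(0.101+0.224·0.980)/(0.101+0.224·0.406)] = 0.4509·ln(0.3205/0.1919) = 0.2313 mol/dm³.
Then C_R = (C_{A0}−C_A) − C_S = 0.5743 − 0.2313 = 0.3429 mol/dm³.
Y_R = C_R/C_{A0} = 0.3429/0.980 = 0.350.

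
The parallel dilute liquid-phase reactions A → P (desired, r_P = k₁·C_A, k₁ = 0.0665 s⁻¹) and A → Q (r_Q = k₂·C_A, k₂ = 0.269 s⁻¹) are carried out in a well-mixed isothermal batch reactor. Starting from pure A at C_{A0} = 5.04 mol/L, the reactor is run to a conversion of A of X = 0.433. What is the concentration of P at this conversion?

C_A = C_{A0}(1−X) = 2.858 mol/L.
Both paths are first order in A, so the instantaneous fraction to P is constant: dC_P/d(−C_A) = k₁/(k₁+k₂) = 0.1982.
C_P = 0.1982·(C_{A0}−C_A) = 0.1982×2.182 = 0.433 mol/L.

0.433 mol/L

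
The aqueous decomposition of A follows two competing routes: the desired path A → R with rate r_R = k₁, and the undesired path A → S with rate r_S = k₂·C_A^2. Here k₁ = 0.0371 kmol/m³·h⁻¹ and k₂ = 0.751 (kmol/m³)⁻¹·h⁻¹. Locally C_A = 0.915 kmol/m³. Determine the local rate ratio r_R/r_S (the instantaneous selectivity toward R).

S_{R/S} = r_R/r_S = (k₁)/(k₂·C_A^2) = (k₁/k₂)·C_A^-2.
= (0.0371) / (0.751×0.9150^2) = 0.03710/0.6288 = 0.0590.

0.0590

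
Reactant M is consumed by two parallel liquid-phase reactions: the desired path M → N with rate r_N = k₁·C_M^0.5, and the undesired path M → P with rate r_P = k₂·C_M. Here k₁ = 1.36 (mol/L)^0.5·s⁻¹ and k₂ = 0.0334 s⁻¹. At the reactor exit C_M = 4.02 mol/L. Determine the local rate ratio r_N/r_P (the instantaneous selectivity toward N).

S_{N/P} = r_N/r_P = (k₁·C_M^0.5)/(k₂·C_M) = (k₁/k₂)·C_M^-0.5.
= (1.36×4.020^0.5) / (0.0334×4.020) = 2.727/0.1343 = 20.3.
The undesired path is higher order in M, so low C_M (CSTR or dilute feed) favours N.

20.3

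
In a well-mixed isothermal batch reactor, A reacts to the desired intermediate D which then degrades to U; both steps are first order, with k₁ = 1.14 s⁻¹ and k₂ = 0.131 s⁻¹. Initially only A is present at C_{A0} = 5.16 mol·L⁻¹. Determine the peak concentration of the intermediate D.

Evaluating C_D at t_opt = ln(k₂/k₁)/(k₂−k₁) gives C_{D,max}/C_{A0} = (k₁/k₂)^[k₂/(k₂−k₁)].
= (1.14/0.131)^(0.131/(0.131−1.14)) = (8.702)^(-0.1298) = 0.7551.
C_{D,max} = 0.7551×5.16 = 3.90 mol·L⁻¹.

3.90 mol·L⁻¹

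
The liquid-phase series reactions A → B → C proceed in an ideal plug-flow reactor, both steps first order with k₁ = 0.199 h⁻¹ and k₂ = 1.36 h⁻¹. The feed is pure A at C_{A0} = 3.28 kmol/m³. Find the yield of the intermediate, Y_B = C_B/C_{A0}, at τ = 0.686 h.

Solving the coupled first-order balances gives C_B(τ) = [k₁/(k₂−k₁)]·C_{A0}·(e^(−k₁τ) − e^(−k₂τ)).
e^(−k₁τ) = e^(−0.199×0.686) = e^(−0.1365) = 0.8724; e^(−k₂τ) = e^(−0.9330) = 0.3934.
C_B = 0.199×3.28/(1.36−0.199) × (0.8724−0.3934) = 0.5622×0.4790 = 0.2693 kmol/m³.
Y_B = C_B/C_{A0} = 0.2693/3.28 = 0.0821.

0.0821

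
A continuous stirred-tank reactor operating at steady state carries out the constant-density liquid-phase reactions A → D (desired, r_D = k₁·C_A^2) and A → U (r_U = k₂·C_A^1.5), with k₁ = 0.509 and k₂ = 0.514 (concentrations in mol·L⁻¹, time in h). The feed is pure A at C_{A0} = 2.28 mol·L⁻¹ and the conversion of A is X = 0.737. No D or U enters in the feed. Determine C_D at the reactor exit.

Exit C_A = C_{A0}(1−X) = 2.28×0.263 = 0.5996 mol·L⁻¹.
A CSTR operates uniformly at the exit composition, giving r_D = 0.1830 and r_U = 0.2387 (each k·C_A^n at C_A = 0.5996).
Fraction of consumed A going to D: r_D/(r_D+r_U) = 0.4340.
C_D = 0.4340·C_{A0}·X = 0.4340×2.28×0.737 = 0.729 mol·L⁻¹.

0.729 mol·L⁻¹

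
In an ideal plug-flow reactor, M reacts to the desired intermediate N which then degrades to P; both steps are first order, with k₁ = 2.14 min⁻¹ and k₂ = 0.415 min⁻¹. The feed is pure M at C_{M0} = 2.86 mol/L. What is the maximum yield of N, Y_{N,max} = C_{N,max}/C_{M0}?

Evaluating C_N at τ_opt = ln(k₂/k₁)/(k₂−k₁) gives C_{N,max}/C_{M0} = (k₁/k₂)^[k₂/(k₂−k₁)].
= (2.14/0.415)^(0.415/(0.415−2.14)) = (5.157)^(-0.2406) = 0.6739.

0.674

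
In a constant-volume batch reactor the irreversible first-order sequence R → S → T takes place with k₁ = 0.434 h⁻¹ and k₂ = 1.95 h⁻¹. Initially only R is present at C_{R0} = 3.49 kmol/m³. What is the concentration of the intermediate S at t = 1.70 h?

0.441 kmol/m³

For first-order series with pure R initially, C_S(t) = k₁C_{R0}/(k₂−k₁)·(e^(−k₁t) − e^(−k₂t)).
e^(−k₁t) = e^(−0.434×1.70) = e^(−0.7378) = 0.4782; e^(−k₂t) = e^(−3.315) = 0.03633.
C_S = 0.434×3.49/(1.95−0.434) × (0.4782−0.03633) = 0.9991×0.4418 = 0.4414 kmol/m³.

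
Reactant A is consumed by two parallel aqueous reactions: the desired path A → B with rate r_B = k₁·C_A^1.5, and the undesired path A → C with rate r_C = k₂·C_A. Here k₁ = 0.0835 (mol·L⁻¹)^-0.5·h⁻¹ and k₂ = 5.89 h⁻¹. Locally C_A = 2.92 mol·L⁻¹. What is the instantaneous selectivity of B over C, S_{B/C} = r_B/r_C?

S_{B/C} = r_B/r_C = (k₁·C_A^1.5)/(k₂·C_A) = (k₁/k₂)·C_A^0.5.
= (0.0835×2.920^1.5) / (5.89×2.920) = 0.4166/17.20 = 0.0242.

0.0242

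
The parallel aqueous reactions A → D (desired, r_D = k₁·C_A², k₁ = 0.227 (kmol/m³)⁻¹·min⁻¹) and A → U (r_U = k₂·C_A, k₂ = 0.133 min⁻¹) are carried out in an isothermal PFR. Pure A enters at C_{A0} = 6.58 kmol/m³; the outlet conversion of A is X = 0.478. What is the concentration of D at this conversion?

C_A = C_{A0}(1−X) = 3.435 kmol/m³.
Along a PFR/batch, dC_U/dC_A = −r_U/(r_D+r_U) = −k₂/(k₂+k₁·C_A).
Integrating from C_{A0} to C_A: C_U = (0.133/0.227)·ln[(0.133+0.227·6.58)/(0.133+0.227·3.43)] = 0.5859·ln(1.627/0.9127) = 0.3386 kmol/m³.
Then C_D = (C_{A0}−C_A) − C_U = 3.145 − 0.3386 = 2.807 kmol/m³.

2.81 kmol/m³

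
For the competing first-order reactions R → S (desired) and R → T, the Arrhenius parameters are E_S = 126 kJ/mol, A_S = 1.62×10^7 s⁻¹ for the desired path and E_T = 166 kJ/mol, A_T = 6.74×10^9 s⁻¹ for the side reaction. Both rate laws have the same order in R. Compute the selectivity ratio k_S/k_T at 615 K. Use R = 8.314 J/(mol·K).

k_S/k_T = (A_S/A_T)·exp[−(E_S−E_T)/(RT)] = (A_S/A_T)·exp[(E_T−E_S)/(RT)].
(E_T−E_S)/(RT) = (166−126)×10³/(8.314×615) = 40000/5113 = 7.823.
k_S/k_T = (1.62×10^7/6.74×10^9)·exp(7.823) = 0.002404 × 2497 = 6.00.

6.00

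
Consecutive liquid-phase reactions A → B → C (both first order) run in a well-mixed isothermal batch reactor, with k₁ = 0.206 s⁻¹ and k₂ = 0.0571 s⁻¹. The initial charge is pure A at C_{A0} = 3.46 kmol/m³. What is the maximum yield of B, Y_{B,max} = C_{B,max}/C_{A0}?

At the optimum, C_{B,max}/C_{A0} = (k₁/k₂)^[k₂/(k₂−k₁)].
= (0.206/0.0571)^(0.0571/(0.0571−0.206)) = (3.608)^(-0.3835) = 0.6114.

0.611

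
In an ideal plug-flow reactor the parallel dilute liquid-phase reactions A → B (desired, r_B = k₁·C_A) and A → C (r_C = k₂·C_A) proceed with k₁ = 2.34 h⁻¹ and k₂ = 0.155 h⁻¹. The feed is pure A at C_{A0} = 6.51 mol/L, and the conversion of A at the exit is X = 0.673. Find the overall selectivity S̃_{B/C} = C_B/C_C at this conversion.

15.1

C_A = C_{A0}(1−X) = 2.129 mol/L.
Both paths are first order in A, so the instantaneous fraction to B is constant: dC_B/d(−C_A) = k₁/(k₁+k₂) = 0.9379.
C_B = 0.9379·(C_{A0}−C_A) = 0.9379×4.381 = 4.11 mol/L.
C_C = (C_{A0}−C_A)−C_B = 0.2722 mol/L; S̃_{B/C} = 4.109/0.2722 = 15.1.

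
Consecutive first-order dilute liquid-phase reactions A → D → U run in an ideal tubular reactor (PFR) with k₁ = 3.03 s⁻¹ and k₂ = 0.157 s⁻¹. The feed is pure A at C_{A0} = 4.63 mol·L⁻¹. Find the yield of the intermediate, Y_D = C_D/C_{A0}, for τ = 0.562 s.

0.773

Solving the coupled first-order balances gives C_D(τ) = [k₁/(k₂−k₁)]·C_{A0}·(e^(−k₁τ) − e^(−k₂τ)).
e^(−k₁τ) = e^(−3.03×0.562) = e^(−1.703) = 0.1822; e^(−k₂τ) = e^(−0.08823) = 0.9155.
C_D = 3.03×4.63/(0.157−3.03) × (0.1822−0.9155) = (-4.883)×(-0.7334) = 3.581 mol·L⁻¹.
Y_D = C_D/C_{A0} = 3.581/4.63 = 0.773.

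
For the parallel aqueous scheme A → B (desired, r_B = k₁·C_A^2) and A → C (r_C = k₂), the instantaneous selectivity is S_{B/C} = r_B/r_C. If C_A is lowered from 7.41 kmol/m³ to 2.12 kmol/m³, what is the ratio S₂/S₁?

S_{B/C} = (k₁/k₂)·C_A^2, so S₂/S₁ = (C_{A,2}/C_{A,1})^2.
= (2.12/7.41)^2 = (0.2861)^2 = 0.0819.
Selectivity toward B falls as C_A falls — high-concentration operation is favoured.

0.0819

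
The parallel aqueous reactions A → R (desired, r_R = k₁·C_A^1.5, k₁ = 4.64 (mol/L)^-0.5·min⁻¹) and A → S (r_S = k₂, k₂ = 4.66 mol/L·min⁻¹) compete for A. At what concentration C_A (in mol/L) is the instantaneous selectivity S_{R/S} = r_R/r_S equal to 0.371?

0.518 mol/L

S_{R/S} = (k₁/k₂)·C_A^1.5 ⇒ C_A = (S·k₂/k₁)^(1/1.5).
= (0.371×4.66/4.64)^(0.6667) = (0.3726)^(0.6667) = 0.518 mol/L.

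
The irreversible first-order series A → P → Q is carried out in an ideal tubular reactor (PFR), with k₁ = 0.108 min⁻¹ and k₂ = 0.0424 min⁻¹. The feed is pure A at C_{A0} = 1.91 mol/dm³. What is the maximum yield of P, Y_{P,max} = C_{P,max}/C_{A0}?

0.546

For a first-order series the maximum intermediate yield is C_{P,max}/C_{A0} = (k₁/k₂)^[k₂/(k₂−k₁)].
= (0.108/0.0424)^(0.0424/(0.0424−0.108)) = (2.547)^(-0.6463) = 0.5464.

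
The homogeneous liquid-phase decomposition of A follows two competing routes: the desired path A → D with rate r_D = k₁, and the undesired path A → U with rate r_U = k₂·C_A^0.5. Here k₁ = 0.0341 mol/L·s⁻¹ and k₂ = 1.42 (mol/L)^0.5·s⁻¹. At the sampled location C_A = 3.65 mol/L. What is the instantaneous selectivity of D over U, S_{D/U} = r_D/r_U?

S_{D/U} = r_D/r_U = (k₁)/(k₂·C_A^0.5) = (k₁/k₂)·C_A^-0.5.
= (0.0341) / (1.42×3.650^0.5) = 0.03410/2.713 = 0.0126.

0.0126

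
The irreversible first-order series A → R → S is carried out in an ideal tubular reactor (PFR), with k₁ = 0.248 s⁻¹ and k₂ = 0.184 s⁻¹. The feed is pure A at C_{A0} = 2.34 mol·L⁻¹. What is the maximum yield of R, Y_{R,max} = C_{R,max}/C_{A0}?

0.424

For a first-order series the maximum intermediate yield is C_{R,max}/C_{A0} = (k₁/k₂)^[k₂/(k₂−k₁)].
= (0.248/0.184)^(0.184/(0.184−0.248)) = (1.348)^(-2.875) = 0.4239.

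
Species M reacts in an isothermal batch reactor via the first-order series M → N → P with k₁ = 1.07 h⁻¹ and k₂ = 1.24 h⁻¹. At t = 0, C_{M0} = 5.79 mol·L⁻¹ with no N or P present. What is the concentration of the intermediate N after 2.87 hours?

The intermediate concentration in a first-order A→B→C sequence is C_N = k₁C_{M0}(e^(−k₁t) − e^(−k₂t))/(k₂−k₁).
e^(−k₁t) = e^(−1.07×2.87) = e^(−3.071) = 0.04638; e^(−k₂t) = e^(−3.559) = 0.02847.
C_N = 1.07×5.79/(1.24−1.07) × (0.04638−0.02847) = 36.44×0.01791 = 0.6526 mol·L⁻¹.

0.653 mol·L⁻¹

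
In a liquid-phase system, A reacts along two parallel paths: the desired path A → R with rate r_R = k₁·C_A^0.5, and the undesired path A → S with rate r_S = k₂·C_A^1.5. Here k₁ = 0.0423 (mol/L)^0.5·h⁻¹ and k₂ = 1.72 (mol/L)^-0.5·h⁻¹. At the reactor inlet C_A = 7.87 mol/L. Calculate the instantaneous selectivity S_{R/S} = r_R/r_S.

S_{R/S} = r_R/r_S = (k₁·C_A^0.5)/(k₂·C_A^1.5) = (k₁/k₂)·C_A⁻¹.
= (0.0423×7.870^0.5) / (1.72×7.870^1.5) = 0.1187/37.97 = 0.00312.

0.00312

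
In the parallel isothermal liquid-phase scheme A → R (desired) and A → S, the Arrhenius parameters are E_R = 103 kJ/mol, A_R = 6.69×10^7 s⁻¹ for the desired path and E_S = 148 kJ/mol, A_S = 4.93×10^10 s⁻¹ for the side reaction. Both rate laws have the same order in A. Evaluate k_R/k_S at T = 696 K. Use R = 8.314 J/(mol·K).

3.24

Since both paths have the same order in A, the concentration cancels and S_{R/S} = k_R/k_S = (A_R/A_S)·exp[(E_S−E_R)/(RT)].
(E_S−E_R)/(RT) = (148−103)×10³/(8.314×696) = 45000/5787 = 7.777.
k_R/k_S = (6.69×10^7/4.93×10^10)·exp(7.777) = 0.001357 × 2384 = 3.24.
Since E_R < E_S, lowering the temperature improves selectivity toward R.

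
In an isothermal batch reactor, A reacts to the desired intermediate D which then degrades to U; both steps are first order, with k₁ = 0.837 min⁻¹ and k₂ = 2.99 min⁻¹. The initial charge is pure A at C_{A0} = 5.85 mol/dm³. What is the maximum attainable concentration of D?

0.998 mol/dm³

Evaluating C_D at t_opt = ln(k₂/k₁)/(k₂−k₁) gives C_{D,max}/C_{A0} = (k₁/k₂)^[k₂/(k₂−k₁)].
= (0.837/2.99)^(2.99/(2.99−0.837)) = (0.2799)^(1.389) = 0.1706.
C_{D,max} = 0.1706×5.85 = 0.998 mol/dm³.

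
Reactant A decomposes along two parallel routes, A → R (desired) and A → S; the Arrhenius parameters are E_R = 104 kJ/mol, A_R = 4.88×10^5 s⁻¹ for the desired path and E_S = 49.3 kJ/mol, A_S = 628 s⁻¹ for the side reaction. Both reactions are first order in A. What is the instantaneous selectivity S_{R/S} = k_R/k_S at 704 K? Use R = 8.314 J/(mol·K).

0.0679

k_R/k_S = (A_R/A_S)·exp[−(E_R−E_S)/(RT)] = (A_R/A_S)·exp[(E_S−E_R)/(RT)].
(E_S−E_R)/(RT) = (49.3−104)×10³/(8.314×704) = -54700/5853 = -9.346.
k_R/k_S = (4.88×10^5/628)·exp(-9.346) = 777.1 × 8.735×10^-5 = 0.0679.
Since E_R > E_S, raising the temperature improves selectivity toward R.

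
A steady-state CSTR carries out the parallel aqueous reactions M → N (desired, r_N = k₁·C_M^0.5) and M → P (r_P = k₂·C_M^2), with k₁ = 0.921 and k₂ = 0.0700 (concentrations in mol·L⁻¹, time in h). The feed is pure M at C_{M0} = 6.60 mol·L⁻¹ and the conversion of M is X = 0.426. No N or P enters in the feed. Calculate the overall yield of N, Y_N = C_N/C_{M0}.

0.273

Exit C_M = C_{M0}(1−X) = 6.60×0.574 = 3.788 mol·L⁻¹.
In a CSTR the entire volume is at exit conditions, so r_N = 0.921×3.788^0.5 = 1.793 and r_P = 0.0700×3.788^2 = 1.005.
Fraction of consumed M going to N: r_N/(r_N+r_P) = 0.6408.
C_N = 0.6408·C_{M0}·X = 0.6408×6.60×0.426 = 1.80 mol·L⁻¹; Y_N = C_N/C_{M0} = 0.273.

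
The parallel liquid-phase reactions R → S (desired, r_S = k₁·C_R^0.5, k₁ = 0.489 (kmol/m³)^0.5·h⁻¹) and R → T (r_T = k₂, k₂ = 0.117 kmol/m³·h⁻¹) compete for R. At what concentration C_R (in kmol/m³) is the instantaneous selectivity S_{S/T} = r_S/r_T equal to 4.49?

1.15 kmol/m³

S_{S/T} = (k₁/k₂)·C_R^0.5 ⇒ C_R = (S·k₂/k₁)^(2).
= (4.49×0.117/0.489)^(2) = (1.074)^(2) = 1.15 kmol/m³.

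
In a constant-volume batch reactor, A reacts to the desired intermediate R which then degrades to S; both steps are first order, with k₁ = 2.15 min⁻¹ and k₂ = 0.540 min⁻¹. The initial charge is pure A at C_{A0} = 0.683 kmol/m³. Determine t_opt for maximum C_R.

0.858 min

Setting dC_R/dt = 0 gives t_opt = ln(k₂/k₁)/(k₂−k₁).
= ln(0.540/2.15)/(0.540−2.15) = ln(0.2512)/-1.610 = -1.382/-1.610 = 0.858 min.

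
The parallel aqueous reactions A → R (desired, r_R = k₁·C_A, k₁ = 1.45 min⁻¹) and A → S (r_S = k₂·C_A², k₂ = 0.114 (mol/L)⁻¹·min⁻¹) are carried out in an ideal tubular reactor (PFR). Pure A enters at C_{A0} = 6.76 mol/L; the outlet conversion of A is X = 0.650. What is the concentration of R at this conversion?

C_A = C_{A0}(1−X) = 2.366 mol/L.
Along a PFR/batch, dC_R/dC_A = −r_R/(r_R+r_S) = −k₁/(k₁+k₂·C_A).
Integrating from C_{A0} to C_A: C_R = (1.45/0.114)·ln[(1.45+0.114·6.76)/(1.45+0.114·2.37)] = 12.72·ln(2.221/1.720) = 3.251 mol/L.

3.25 mol/L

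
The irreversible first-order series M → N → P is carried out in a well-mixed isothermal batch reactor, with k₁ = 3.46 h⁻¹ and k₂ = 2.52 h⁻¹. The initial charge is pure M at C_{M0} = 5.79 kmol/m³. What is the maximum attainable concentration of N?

For a first-order series the maximum intermediate yield is C_{N,max}/C_{M0} = (k₁/k₂)^[k₂/(k₂−k₁)].
= (3.46/2.52)^(2.52/(2.52−3.46)) = (1.373)^(-2.681) = 0.4275.
C_{N,max} = 0.4275×5.79 = 2.48 kmol/m³.

2.48 kmol/m³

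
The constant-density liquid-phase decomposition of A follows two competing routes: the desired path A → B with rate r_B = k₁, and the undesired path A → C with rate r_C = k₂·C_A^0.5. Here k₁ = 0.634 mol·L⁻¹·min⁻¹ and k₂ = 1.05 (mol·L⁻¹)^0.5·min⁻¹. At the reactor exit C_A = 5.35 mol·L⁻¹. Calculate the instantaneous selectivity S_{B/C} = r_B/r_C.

S_{B/C} = r_B/r_C = (k₁)/(k₂·C_A^0.5) = (k₁/k₂)·C_A^-0.5.
= (0.634) / (1.05×5.350^0.5) = 0.6340/2.429 = 0.261.
The undesired path is higher order in A, so low C_A (CSTR or dilute feed) favours B.

0.261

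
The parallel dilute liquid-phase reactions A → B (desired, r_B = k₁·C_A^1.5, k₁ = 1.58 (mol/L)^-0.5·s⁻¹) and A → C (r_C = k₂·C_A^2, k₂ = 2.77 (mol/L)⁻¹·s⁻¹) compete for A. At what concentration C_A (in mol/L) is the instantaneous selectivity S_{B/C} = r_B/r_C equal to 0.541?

S_{B/C} = (k₁/k₂)·C_A^-0.5 ⇒ C_A = (S·k₂/k₁)^(-2).
= (0.541×2.77/1.58)^(-2) = (0.9485)^(-2) = 1.11 mol/L.

1.11 mol/L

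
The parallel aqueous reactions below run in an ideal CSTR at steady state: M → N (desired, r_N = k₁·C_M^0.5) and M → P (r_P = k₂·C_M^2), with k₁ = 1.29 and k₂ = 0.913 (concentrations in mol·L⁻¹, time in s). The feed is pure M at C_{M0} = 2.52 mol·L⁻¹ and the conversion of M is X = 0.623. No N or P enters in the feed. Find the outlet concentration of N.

Exit C_M = C_{M0}(1−X) = 2.52×0.377 = 0.9500 mol·L⁻¹.
A CSTR operates uniformly at the exit composition, giving r_N = 1.257 and r_P = 0.8241 (each k·C_M^n at C_M = 0.9500).
Fraction of consumed M going to N: r_N/(r_N+r_P) = 0.6041.
C_N = 0.6041·C_{M0}·X = 0.6041×2.52×0.623 = 0.948 mol·L⁻¹.

0.948 mol·L⁻¹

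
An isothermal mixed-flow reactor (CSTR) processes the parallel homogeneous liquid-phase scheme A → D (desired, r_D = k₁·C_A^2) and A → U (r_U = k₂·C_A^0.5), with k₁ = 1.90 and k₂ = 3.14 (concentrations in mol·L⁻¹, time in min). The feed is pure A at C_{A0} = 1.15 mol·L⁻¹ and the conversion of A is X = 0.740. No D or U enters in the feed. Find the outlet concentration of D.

Exit C_A = C_{A0}(1−X) = 1.15×0.260 = 0.2990 mol·L⁻¹.
In a CSTR the entire volume is at exit conditions, so r_D = 1.90×0.2990^2 = 0.1699 and r_U = 3.14×0.2990^0.5 = 1.717.
Fraction of consumed A going to D: r_D/(r_D+r_U) = 0.09002.
C_D = 0.09002·C_{A0}·X = 0.09002×1.15×0.740 = 0.0766 mol·L⁻¹.

0.0766 mol·L⁻¹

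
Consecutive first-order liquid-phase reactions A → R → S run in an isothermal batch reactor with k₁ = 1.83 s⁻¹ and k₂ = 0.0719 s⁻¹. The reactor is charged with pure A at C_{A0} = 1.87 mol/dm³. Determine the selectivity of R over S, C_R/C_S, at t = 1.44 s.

13.4

For first-order series with pure A initially, C_R(t) = k₁C_{A0}/(k₂−k₁)·(e^(−k₁t) − e^(−k₂t)).
e^(−k₁t) = e^(−1.83×1.44) = e^(−2.635) = 0.07170; e^(−k₂t) = e^(−0.1035) = 0.9016.
C_R = 1.83×1.87/(0.0719−1.83) × (0.07170−0.9016) = (-1.946)×(-0.8299) = 1.615 mol/dm³.
C_A = C_{A0}e^(−k₁t) = 0.1341 mol/dm³, so C_S = C_{A0}−C_A−C_R = 0.1205 mol/dm³; C_R/C_S = 13.4.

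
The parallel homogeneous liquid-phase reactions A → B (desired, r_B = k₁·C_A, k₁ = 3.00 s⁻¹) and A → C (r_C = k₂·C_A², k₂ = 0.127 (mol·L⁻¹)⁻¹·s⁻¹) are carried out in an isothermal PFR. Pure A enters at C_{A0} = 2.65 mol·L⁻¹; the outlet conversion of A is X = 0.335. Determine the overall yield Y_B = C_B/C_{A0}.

0.306

C_A = C_{A0}(1−X) = 1.762 mol·L⁻¹.
Along a PFR/batch, dC_B/dC_A = −r_B/(r_B+r_C) = −k₁/(k₁+k₂·C_A).
Integrating from C_{A0} to C_A: C_B = (3.00/0.127)·ln[(3.00+0.127·2.65)/(3.00+0.127·1.76)] = 23.62·ln(3.337/3.224) = 0.8120 mol·L⁻¹.
Y_B = C_B/C_{A0} = 0.8120/2.65 = 0.306.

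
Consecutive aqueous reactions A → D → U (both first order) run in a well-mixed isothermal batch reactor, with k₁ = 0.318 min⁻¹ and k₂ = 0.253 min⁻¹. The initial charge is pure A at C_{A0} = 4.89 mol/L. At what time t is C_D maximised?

3.52 min

Setting dC_D/dt = 0 gives t_opt = ln(k₂/k₁)/(k₂−k₁).
= ln(0.253/0.318)/(0.253−0.318) = ln(0.7956)/-0.06500 = -0.2287/-0.06500 = 3.52 min.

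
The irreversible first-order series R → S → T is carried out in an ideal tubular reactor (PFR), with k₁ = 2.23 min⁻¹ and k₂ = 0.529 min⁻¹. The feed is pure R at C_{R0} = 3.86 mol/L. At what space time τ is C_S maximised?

For first-order series the maximum of C_S occurs at τ_opt = ln(k₂/k₁)/(k₂−k₁).
= ln(0.529/2.23)/(0.529−2.23) = ln(0.2372)/-1.701 = -1.439/-1.701 = 0.846 min.

0.846 min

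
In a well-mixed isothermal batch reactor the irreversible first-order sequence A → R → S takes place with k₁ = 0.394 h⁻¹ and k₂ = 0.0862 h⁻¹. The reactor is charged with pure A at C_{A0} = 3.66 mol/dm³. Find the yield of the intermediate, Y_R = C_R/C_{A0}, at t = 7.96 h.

0.589

For first-order series with pure A initially, C_R(t) = k₁C_{A0}/(k₂−k₁)·(e^(−k₁t) − e^(−k₂t)).
e^(−k₁t) = e^(−0.394×7.96) = e^(−3.136) = 0.04345; e^(−k₂t) = e^(−0.6862) = 0.5035.
C_R = 0.394×3.66/(0.0862−0.394) × (0.04345−0.5035) = (-4.685)×(-0.4601) = 2.155 mol/dm³.
Y_R = C_R/C_{A0} = 2.155/3.66 = 0.589.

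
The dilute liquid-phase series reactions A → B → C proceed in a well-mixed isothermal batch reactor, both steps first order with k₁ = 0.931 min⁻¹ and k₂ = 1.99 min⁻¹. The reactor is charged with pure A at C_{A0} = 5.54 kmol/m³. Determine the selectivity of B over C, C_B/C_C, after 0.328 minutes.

2.60

Solving the coupled first-order balances gives C_B(t) = [k₁/(k₂−k₁)]·C_{A0}·(e^(−k₁t) − e^(−k₂t)).
e^(−k₁t) = e^(−0.931×0.328) = e^(−0.3054) = 0.7369; e^(−k₂t) = e^(−0.6527) = 0.5206.
C_B = 0.931×5.54/(1.99−0.931) × (0.7369−0.5206) = 4.870×0.2162 = 1.053 kmol/m³.
C_A = C_{A0}e^(−k₁t) = 4.082 kmol/m³, so C_C = C_{A0}−C_A−C_B = 0.4047 kmol/m³; C_B/C_C = 2.60.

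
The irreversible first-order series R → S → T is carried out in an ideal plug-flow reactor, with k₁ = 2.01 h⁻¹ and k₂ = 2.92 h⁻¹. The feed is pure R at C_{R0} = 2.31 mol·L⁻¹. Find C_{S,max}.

Evaluating C_S at τ_opt = ln(k₂/k₁)/(k₂−k₁) gives C_{S,max}/C_{R0} = (k₁/k₂)^[k₂/(k₂−k₁)].
= (2.01/2.92)^(2.92/(2.92−2.01)) = (0.6884)^(3.209) = 0.3017.
C_{S,max} = 0.3017×2.31 = 0.697 mol·L⁻¹.

0.697 mol·L⁻¹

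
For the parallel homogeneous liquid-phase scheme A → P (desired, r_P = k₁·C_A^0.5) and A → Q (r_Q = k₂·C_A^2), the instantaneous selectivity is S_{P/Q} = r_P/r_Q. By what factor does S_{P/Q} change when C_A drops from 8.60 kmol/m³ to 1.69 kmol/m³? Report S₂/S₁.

S_{P/Q} = (k₁/k₂)·C_A^-1.5, so S₂/S₁ = (C_{A,2}/C_{A,1})^-1.5.
= (1.69/8.60)^(-1.5) = (0.1965)^(-1.5) = 11.5.

11.5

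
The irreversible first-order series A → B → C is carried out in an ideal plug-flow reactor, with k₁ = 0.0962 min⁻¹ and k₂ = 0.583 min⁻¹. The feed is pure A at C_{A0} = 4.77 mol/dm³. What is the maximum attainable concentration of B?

0.551 mol/dm³

Evaluating C_B at τ_opt = ln(k₂/k₁)/(k₂−k₁) gives C_{B,max}/C_{A0} = (k₁/k₂)^[k₂/(k₂−k₁)].
= (0.0962/0.583)^(0.583/(0.583−0.0962)) = (0.1650)^(1.198) = 0.1156.
C_{B,max} = 0.1156×4.77 = 0.551 mol/dm³.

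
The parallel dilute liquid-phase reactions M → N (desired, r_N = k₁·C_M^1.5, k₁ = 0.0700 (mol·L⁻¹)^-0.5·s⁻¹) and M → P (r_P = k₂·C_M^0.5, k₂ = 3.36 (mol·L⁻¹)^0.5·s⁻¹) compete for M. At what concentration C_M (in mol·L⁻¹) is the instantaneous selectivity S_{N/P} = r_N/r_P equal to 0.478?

S_{N/P} = (k₁/k₂)·C_M ⇒ C_M = S·k₂/k₁.
= 0.478×3.36/0.0700 = 22.9 mol·L⁻¹.

22.9 mol·L⁻¹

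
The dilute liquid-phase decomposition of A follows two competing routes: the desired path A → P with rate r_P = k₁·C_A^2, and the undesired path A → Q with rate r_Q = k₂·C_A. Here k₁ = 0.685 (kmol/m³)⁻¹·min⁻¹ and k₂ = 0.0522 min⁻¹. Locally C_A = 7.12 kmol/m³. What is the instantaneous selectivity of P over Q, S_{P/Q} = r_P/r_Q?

S_{P/Q} = r_P/r_Q = (k₁·C_A^2)/(k₂·C_A) = (k₁/k₂)·C_A.
= (0.685×7.120^2) / (0.0522×7.120) = 34.73/0.3717 = 93.4.

93.4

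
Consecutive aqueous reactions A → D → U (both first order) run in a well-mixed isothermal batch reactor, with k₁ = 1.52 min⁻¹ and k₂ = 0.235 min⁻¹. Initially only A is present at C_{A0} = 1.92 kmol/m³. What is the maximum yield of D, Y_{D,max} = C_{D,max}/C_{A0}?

For a first-order series the maximum intermediate yield is C_{D,max}/C_{A0} = (k₁/k₂)^[k₂/(k₂−k₁)].
= (1.52/0.235)^(0.235/(0.235−1.52)) = (6.468)^(-0.1829) = 0.7108.

0.711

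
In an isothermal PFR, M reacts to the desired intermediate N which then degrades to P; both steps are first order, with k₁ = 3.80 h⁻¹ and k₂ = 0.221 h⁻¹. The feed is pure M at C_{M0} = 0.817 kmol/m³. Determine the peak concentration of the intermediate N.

For a first-order series the maximum intermediate yield is C_{N,max}/C_{M0} = (k₁/k₂)^[k₂/(k₂−k₁)].
= (3.80/0.221)^(0.221/(0.221−3.80)) = (17.19)^(-0.06175) = 0.8389.
C_{N,max} = 0.8389×0.817 = 0.685 kmol/m³.

0.685 kmol/m³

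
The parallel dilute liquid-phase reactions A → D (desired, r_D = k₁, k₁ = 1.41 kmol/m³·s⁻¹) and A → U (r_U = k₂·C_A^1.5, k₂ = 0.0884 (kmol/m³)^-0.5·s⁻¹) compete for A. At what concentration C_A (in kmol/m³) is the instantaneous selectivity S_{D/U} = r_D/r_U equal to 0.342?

13.0 kmol/m³

S_{D/U} = (k₁/k₂)·C_A^-1.5 ⇒ C_A = (S·k₂/k₁)^(1/(-1.5)).
= (0.342×0.0884/1.41)^(-0.6667) = (0.02144)^(-0.6667) = 13.0 kmol/m³.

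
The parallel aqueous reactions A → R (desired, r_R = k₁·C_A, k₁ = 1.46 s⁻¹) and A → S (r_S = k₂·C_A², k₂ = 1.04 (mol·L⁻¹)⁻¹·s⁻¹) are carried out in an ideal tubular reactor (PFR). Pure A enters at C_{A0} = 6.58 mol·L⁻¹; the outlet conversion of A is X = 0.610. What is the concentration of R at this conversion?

C_A = C_{A0}(1−X) = 2.566 mol·L⁻¹.
Along a PFR/batch, dC_R/dC_A = −r_R/(r_R+r_S) = −k₁/(k₁+k₂·C_A).
Integrating from C_{A0} to C_A: C_R = (1.46/1.04)·ln[(1.46+1.04·6.58)/(1.46+1.04·2.57)] = 1.404·ln(8.303/4.129) = 0.9808 mol·L⁻¹.

0.981 mol·L⁻¹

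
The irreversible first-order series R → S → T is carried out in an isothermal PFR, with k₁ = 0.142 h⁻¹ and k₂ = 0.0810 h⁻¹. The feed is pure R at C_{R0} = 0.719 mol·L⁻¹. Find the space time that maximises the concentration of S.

9.20 h

The intermediate peaks when r₁ = r₂, i.e. k₁e^(−k₁τ) = k₂e^(−k₂τ), giving τ_opt = ln(k₂/k₁)/(k₂−k₁).
= ln(0.0810/0.142)/(0.0810−0.142) = ln(0.5704)/-0.06100 = -0.5614/-0.06100 = 9.20 h.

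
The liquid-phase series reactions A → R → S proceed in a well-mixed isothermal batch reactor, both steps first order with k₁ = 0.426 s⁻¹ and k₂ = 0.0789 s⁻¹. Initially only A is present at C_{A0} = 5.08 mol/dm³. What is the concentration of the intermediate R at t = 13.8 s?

Solving the coupled first-order balances gives C_R(t) = [k₁/(k₂−k₁)]·C_{A0}·(e^(−k₁t) − e^(−k₂t)).
e^(−k₁t) = e^(−0.426×13.8) = e^(−5.879) = 0.002798; e^(−k₂t) = e^(−1.089) = 0.3366.
C_R = 0.426×5.08/(0.0789−0.426) × (0.002798−0.3366) = (-6.235)×(-0.3338) = 2.081 mol/dm³.

2.08 mol/dm³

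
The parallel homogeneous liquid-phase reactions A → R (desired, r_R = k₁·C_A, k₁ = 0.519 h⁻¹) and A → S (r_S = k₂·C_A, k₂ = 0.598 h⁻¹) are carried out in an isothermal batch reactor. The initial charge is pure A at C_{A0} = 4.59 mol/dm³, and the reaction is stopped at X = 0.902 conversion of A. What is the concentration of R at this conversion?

1.92 mol/dm³

C_A = C_{A0}(1−X) = 0.4498 mol/dm³.
Both paths are first order in A, so the instantaneous fraction to R is constant: dC_R/d(−C_A) = k₁/(k₁+k₂) = 0.4646.
C_R = 0.4646·(C_{A0}−C_A) = 0.4646×4.140 = 1.92 mol/dm³.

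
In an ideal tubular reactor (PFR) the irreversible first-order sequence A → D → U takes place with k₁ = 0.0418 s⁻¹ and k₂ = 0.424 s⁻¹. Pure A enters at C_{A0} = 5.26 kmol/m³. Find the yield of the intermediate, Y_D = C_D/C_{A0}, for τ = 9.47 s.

0.0716

Solving the coupled first-order balances gives C_D(τ) = [k₁/(k₂−k₁)]·C_{A0}·(e^(−k₁τ) − e^(−k₂τ)).
e^(−k₁τ) = e^(−0.0418×9.47) = e^(−0.3958) = 0.6731; e^(−k₂τ) = e^(−4.015) = 0.01804.
C_D = 0.0418×5.26/(0.424−0.0418) × (0.6731−0.01804) = 0.5753×0.6551 = 0.3768 kmol/m³.
Y_D = C_D/C_{A0} = 0.3768/5.26 = 0.0716.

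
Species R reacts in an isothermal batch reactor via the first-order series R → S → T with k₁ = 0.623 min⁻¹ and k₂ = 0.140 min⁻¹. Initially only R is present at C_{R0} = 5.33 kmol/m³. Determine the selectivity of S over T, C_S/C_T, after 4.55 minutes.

1.81

Solving the coupled first-order balances gives C_S(t) = [k₁/(k₂−k₁)]·C_{R0}·(e^(−k₁t) − e^(−k₂t)).
e^(−k₁t) = e^(−0.623×4.55) = e^(−2.835) = 0.05874; e^(−k₂t) = e^(−0.6370) = 0.5289.
C_S = 0.623×5.33/(0.140−0.623) × (0.05874−0.5289) = (-6.875)×(-0.4701) = 3.232 kmol/m³.
C_R = C_{R0}e^(−k₁t) = 0.3131 kmol/m³, so C_T = C_{R0}−C_R−C_S = 1.785 kmol/m³; C_S/C_T = 1.81.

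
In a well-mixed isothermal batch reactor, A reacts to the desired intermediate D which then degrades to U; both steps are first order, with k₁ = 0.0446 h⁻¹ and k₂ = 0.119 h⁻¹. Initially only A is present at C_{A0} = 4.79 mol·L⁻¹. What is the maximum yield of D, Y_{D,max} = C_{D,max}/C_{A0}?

0.208

At the optimum, C_{D,max}/C_{A0} = (k₁/k₂)^[k₂/(k₂−k₁)].
= (0.0446/0.119)^(0.119/(0.119−0.0446)) = (0.3748)^(1.599) = 0.2081.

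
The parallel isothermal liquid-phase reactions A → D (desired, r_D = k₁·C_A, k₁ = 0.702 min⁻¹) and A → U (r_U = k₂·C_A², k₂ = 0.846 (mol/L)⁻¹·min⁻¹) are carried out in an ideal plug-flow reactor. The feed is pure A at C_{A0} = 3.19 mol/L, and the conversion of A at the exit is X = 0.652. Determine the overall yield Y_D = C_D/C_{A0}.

0.190

C_A = C_{A0}(1−X) = 1.110 mol/L.
Along a PFR/batch, dC_D/dC_A = −r_D/(r_D+r_U) = −k₁/(k₁+k₂·C_A).
Integrating from C_{A0} to C_A: C_D = (0.702/0.846)·ln[(0.702+0.846·3.19)/(0.702+0.846·1.11)] = 0.8298·ln(3.401/1.641) = 0.6046 mol/L.
Y_D = C_D/C_{A0} = 0.6046/3.19 = 0.190.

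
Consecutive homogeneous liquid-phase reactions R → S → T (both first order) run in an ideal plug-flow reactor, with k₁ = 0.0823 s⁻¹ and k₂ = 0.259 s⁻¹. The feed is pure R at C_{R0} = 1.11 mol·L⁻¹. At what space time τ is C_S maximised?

6.49 s

Setting dC_S/dτ = 0 gives τ_opt = ln(k₂/k₁)/(k₂−k₁).
= ln(0.259/0.0823)/(0.259−0.0823) = ln(3.147)/0.1767 = 1.146/0.1767 = 6.49 s.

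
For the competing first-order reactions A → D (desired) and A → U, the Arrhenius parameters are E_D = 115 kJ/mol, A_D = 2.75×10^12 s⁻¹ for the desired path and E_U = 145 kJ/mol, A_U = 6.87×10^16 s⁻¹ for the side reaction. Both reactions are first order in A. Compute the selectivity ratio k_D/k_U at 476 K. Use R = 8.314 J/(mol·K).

0.0785

Since both paths have the same order in A, the concentration cancels and S_{D/U} = k_D/k_U = (A_D/A_U)·exp[(E_U−E_D)/(RT)].
(E_U−E_D)/(RT) = (145−115)×10³/(8.314×476) = 30000/3957 = 7.581.
k_D/k_U = (2.75×10^12/6.87×10^16)·exp(7.581) = 4.003×10^-5 × 1960 = 0.0785.
Since E_D < E_U, lowering the temperature improves selectivity toward D.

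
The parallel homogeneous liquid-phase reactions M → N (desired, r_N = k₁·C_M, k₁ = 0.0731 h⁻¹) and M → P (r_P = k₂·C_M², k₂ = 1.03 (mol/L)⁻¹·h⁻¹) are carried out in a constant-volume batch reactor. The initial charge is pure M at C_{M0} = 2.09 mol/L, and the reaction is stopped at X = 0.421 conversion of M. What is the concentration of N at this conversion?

C_M = C_{M0}(1−X) = 1.210 mol/L.
Along a PFR/batch, dC_N/dC_M = −r_N/(r_N+r_P) = −k₁/(k₁+k₂·C_M).
Integrating from C_{M0} to C_M: C_N = (0.0731/1.03)·ln[(0.0731+1.03·2.09)/(0.0731+1.03·1.21)] = 0.07097·ln(2.226/1.320) = 0.03711 mol/L.

0.0371 mol/L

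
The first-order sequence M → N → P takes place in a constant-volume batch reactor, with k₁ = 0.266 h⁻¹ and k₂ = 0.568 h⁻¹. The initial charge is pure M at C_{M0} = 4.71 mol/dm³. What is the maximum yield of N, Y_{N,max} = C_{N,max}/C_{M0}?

0.240

For a first-order series the maximum intermediate yield is C_{N,max}/C_{M0} = (k₁/k₂)^[k₂/(k₂−k₁)].
= (0.266/0.568)^(0.568/(0.568−0.266)) = (0.4683)^(1.881) = 0.2401.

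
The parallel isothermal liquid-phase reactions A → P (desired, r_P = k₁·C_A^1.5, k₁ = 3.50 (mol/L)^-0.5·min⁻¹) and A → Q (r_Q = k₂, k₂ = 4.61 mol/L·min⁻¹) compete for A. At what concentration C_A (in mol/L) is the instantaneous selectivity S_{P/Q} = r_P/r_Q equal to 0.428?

S_{P/Q} = (k₁/k₂)·C_A^1.5 ⇒ C_A = (S·k₂/k₁)^(1/1.5).
= (0.428×4.61/3.50)^(0.6667) = (0.5637)^(0.6667) = 0.682 mol/L.

0.682 mol/L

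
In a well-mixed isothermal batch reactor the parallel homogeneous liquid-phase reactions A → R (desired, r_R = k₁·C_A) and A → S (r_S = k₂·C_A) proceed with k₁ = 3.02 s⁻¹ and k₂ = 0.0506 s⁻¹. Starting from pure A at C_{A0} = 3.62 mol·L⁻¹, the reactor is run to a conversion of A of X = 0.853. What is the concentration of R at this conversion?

3.04 mol·L⁻¹

C_A = C_{A0}(1−X) = 0.5321 mol·L⁻¹.
Both paths are first order in A, so the instantaneous fraction to R is constant: dC_R/d(−C_A) = k₁/(k₁+k₂) = 0.9835.
C_R = 0.9835·(C_{A0}−C_A) = 0.9835×3.088 = 3.04 mol·L⁻¹.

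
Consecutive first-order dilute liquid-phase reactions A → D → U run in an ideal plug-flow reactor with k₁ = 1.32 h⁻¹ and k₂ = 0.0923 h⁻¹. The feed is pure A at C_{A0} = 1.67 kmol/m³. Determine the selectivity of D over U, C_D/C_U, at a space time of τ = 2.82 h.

For first-order series with pure A initially, C_D(τ) = k₁C_{A0}/(k₂−k₁)·(e^(−k₁τ) − e^(−k₂τ)).
e^(−k₁τ) = e^(−1.32×2.82) = e^(−3.722) = 0.02418; e^(−k₂τ) = e^(−0.2603) = 0.7708.
C_D = 1.32×1.67/(0.0923−1.32) × (0.02418−0.7708) = (-1.796)×(-0.7467) = 1.341 kmol/m³.
C_A = C_{A0}e^(−k₁τ) = 0.04037 kmol/m³, so C_U = C_{A0}−C_A−C_D = 0.2890 kmol/m³; C_D/C_U = 4.64.

4.64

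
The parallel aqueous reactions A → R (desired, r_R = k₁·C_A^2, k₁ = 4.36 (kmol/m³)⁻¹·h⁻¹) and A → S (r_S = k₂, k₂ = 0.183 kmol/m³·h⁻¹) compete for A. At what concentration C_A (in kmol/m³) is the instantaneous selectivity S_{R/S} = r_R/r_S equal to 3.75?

S_{R/S} = (k₁/k₂)·C_A^2 ⇒ C_A = (S·k₂/k₁)^(0.5).
= (3.75×0.183/4.36)^(0.5) = (0.1574)^(0.5) = 0.397 kmol/m³.

0.397 kmol/m³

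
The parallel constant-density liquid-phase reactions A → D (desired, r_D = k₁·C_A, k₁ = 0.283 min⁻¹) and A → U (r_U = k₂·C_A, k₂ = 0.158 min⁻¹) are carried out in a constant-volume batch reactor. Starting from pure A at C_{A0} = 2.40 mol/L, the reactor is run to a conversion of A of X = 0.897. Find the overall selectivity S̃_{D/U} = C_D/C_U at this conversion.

C_A = C_{A0}(1−X) = 0.2472 mol/L.
Both paths are first order in A, so the instantaneous fraction to D is constant: dC_D/d(−C_A) = k₁/(k₁+k₂) = 0.6417.
C_D = 0.6417·(C_{A0}−C_A) = 0.6417×2.153 = 1.38 mol/L.
C_U = (C_{A0}−C_A)−C_D = 0.7713 mol/L; S̃_{D/U} = 1.382/0.7713 = 1.79.

1.79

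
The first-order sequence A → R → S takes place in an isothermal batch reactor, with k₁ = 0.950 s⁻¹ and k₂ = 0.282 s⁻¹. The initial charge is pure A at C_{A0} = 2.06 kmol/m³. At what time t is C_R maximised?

1.82 s

The intermediate peaks when r₁ = r₂, i.e. k₁e^(−k₁t) = k₂e^(−k₂t), giving t_opt = ln(k₂/k₁)/(k₂−k₁).
= ln(0.282/0.950)/(0.282−0.950) = ln(0.2968)/-0.6680 = -1.215/-0.6680 = 1.82 s.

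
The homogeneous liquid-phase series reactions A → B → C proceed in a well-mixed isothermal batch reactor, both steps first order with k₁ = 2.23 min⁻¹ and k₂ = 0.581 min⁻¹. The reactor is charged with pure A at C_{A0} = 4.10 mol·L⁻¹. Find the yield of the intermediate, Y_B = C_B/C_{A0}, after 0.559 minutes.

For first-order series with pure A initially, C_B(t) = k₁C_{A0}/(k₂−k₁)·(e^(−k₁t) − e^(−k₂t)).
e^(−k₁t) = e^(−2.23×0.559) = e^(−1.247) = 0.2875; e^(−k₂t) = e^(−0.3248) = 0.7227.
C_B = 2.23×4.10/(0.581−2.23) × (0.2875−0.7227) = (-5.545)×(-0.4352) = 2.413 mol·L⁻¹.
Y_B = C_B/C_{A0} = 2.413/4.10 = 0.589.

0.589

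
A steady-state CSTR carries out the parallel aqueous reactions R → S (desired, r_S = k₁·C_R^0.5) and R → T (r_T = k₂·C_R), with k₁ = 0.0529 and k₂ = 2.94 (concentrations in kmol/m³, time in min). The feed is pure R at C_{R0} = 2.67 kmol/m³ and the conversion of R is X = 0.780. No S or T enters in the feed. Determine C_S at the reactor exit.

Exit C_R = C_{R0}(1−X) = 2.67×0.220 = 0.5874 kmol/m³.
A CSTR operates uniformly at the exit composition, giving r_S = 0.04054 and r_T = 1.727 (each k·C_R^n at C_R = 0.5874).
Fraction of consumed R going to S: r_S/(r_S+r_T) = 0.02294.
C_S = 0.02294·C_{R0}·X = 0.02294×2.67×0.780 = 0.0478 kmol/m³.

0.0478 kmol/m³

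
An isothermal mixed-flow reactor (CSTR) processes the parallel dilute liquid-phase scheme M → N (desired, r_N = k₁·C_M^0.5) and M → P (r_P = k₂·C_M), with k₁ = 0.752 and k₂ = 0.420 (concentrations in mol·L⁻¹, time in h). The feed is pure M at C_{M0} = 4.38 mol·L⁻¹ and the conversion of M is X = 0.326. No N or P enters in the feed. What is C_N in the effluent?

Exit C_M = C_{M0}(1−X) = 4.38×0.674 = 2.952 mol·L⁻¹.
In a CSTR the entire volume is at exit conditions, so r_N = 0.752×2.952^0.5 = 1.292 and r_P = 0.420×2.952 = 1.240.
Fraction of consumed M going to N: r_N/(r_N+r_P) = 0.5103.
C_N = 0.5103·C_{M0}·X = 0.5103×4.38×0.326 = 0.729 mol·L⁻¹.

0.729 mol·L⁻¹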